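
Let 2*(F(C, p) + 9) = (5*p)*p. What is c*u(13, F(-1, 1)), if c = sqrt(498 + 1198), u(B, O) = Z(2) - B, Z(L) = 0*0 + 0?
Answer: -52*sqrt(106) ≈ -535.37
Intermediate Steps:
F(C, p) = -9 + 5*p**2/2 (F(C, p) = -9 + ((5*p)*p)/2 = -9 + (5*p**2)/2 = -9 + 5*p**2/2)
Z(L) = 0 (Z(L) = 0 + 0 = 0)
u(B, O) = -B (u(B, O) = 0 - B = -B)
c = 4*sqrt(106) (c = sqrt(1696) = 4*sqrt(106) ≈ 41.182)
c*u(13, F(-1, 1)) = (4*sqrt(106))*(-1*13) = (4*sqrt(106))*(-13) = -52*sqrt(106)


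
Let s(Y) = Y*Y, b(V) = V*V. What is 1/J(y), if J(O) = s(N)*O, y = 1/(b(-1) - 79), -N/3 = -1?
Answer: -26/3 ≈ -8.6667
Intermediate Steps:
N = 3 (N = -3*(-1) = 3)
b(V) = V²
y = -1/78 (y = 1/((-1)² - 79) = 1/(1 - 79) = 1/(-78) = -1/78 ≈ -0.012821)
s(Y) = Y²
J(O) = 9*O (J(O) = 3²*O = 9*O)
1/J(y) = 1/(9*(-1/78)) = 1/(-3/26) = -26/3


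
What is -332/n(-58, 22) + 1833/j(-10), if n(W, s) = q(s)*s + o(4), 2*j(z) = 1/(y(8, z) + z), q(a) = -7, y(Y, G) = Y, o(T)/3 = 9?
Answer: -930832/127 ≈ -7329.4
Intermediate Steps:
o(T) = 27 (o(T) = 3*9 = 27)
j(z) = 1/(2*(8 + z))
n(W, s) = 27 - 7*s (n(W, s) = -7*s + 27 = 27 - 7*s)
-332/n(-58, 22) + 1833/j(-10) = -332/(27 - 7*22) + 1833/((1/(2*(8 - 10)))) = -332/(27 - 154) + 1833/(((½)/(-2))) = -332/(-127) + 1833/(((½)*(-½))) = -332*(-1/127) + 1833/(-¼) = 332/127 + 1833*(-4) = 332/127 - 7332 = -930832/127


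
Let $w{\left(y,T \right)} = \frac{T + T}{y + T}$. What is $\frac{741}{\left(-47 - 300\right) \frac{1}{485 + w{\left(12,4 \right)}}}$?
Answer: $- \frac{719511}{694} \approx -1036.8$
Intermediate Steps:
$w{\left(y,T \right)} = \frac{2 T}{T + y}$
$\frac{741}{\left(-47 - 300\right) \frac{1}{485 + w{\left(12,4 \right)}}} = \frac{741}{\left(-47 - 300\right) \frac{1}{485 + 2 \cdot 4 \frac{1}{4 + 12}}} = \frac{741}{\left(-347\right) \frac{1}{485 + 2 \cdot 4 \cdot \frac{1}{16}}} = \frac{741}{\left(-347\right) \frac{1}{485 + \frac{1}{2}}} = \frac{741}{\left(-347\right) \frac{1}{\frac{971}{2}}} = \frac{741}{\left(-347\right) \frac{2}{971}} = \frac{741}{- \frac{694}{971}} = 741 \left(- \frac{971}{694}\right) = - \frac{719511}{694}$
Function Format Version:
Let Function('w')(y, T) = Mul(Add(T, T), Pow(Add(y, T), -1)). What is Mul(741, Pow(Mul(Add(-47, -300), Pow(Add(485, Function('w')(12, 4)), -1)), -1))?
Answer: Rational(-719511, 694) ≈ -1036.8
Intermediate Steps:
Function('w')(y, T) = Mul(2, T, Pow(Add(T, y), -1)) (Function('w')(y, T) = Mul(Mul(2, T), Pow(Add(T, y), -1)) = Mul(2, T, Pow(Add(T, y), -1)))
Mul(741, Pow(Mul(Add(-47, -300), Pow(Add(485, Function('w')(12, 4)), -1)), -1)) = Mul(741, Pow(Mul(Add(-47, -300), Pow(Add(485, Mul(2, 4, Pow(Add(4, 12), -1))), -1)), -1)) = Mul(741, Pow(Mul(-347, Pow(Add(485, Mul(2, 4, Pow(16, -1))), -1)), -1)) = Mul(741, Pow(Mul(-347, Pow(Add(485, Mul(2, 4, Rational(1, 16))), -1)), -1)) = Mul(741, Pow(Mul(-347, Pow(Add(485, Rational(1, 2)), -1)), -1)) = Mul(741, Pow(Mul(-347, Pow(Rational(971, 2), -1)), -1)) = Mul(741, Pow(Mul(-347, Rational(2, 971)), -1)) = Mul(741, Pow(Rational(-694, 971), -1)) = Mul(741, Rational(-971, 694)) = Rational(-719511, 694)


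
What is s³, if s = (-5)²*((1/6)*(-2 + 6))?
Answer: 125000/27 ≈ 4629.6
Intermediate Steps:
s = 50/3 (s = 25*((1*(⅙))*4) = 25*((⅙)*4) = 25*(⅔) = 50/3 ≈ 16.667)
s³ = (50/3)³ = 125000/27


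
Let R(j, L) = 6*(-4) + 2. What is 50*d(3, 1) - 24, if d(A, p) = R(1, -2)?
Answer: -1124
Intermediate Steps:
R(j, L) = -22 (R(j, L) = -24 + 2 = -22)
d(A, p) = -22
50*d(3, 1) - 24 = 50*(-22) - 24 = -1100 - 24 = -1124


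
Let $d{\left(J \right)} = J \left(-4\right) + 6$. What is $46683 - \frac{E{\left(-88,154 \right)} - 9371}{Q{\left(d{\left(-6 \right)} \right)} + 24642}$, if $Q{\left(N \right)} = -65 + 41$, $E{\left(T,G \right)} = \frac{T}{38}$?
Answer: $\frac{21835777879}{467742} \approx 46683.0$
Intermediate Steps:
$E{\left(T,G \right)} = \frac{T}{38}$ ($E{\left(T,G \right)} = T \frac{1}{38} = \frac{T}{38}$)
$d{\left(J \right)} = 6 - 4 J$ ($d{\left(J \right)} = - 4 J + 6 = 6 - 4 J$)
$Q{\left(N \right)} = -24$
$46683 - \frac{E{\left(-88,154 \right)} - 9371}{Q{\left(d{\left(-6 \right)} \right)} + 24642} = 46683 - \frac{\frac{1}{38} \left(-88\right) - 9371}{-24 + 24642} = 46683 - \frac{- \frac{44}{19} - 9371}{24618} = 46683 - \left(- \frac{178093}{19}\right) \frac{1}{24618} = 46683 - - \frac{178093}{467742} = 46683 + \frac{178093}{467742} = \frac{21835777879}{467742}$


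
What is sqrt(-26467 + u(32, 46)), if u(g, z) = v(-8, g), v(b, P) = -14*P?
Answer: I*sqrt(26915) ≈ 164.06*I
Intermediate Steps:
u(g, z) = -14*g
sqrt(-26467 + u(32, 46)) = sqrt(-26467 - 14*32) = sqrt(-26467 - 448) = sqrt(-26915) = I*sqrt(26915)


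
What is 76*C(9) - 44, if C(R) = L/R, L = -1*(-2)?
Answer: -244/9 ≈ -27.111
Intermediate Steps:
L = 2
C(R) = 2/R
76*C(9) - 44 = 76*(2/9) - 44 = 152/9 - 44 = -244/9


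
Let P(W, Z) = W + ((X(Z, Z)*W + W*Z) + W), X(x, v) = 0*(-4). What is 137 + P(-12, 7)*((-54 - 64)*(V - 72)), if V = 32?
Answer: -509623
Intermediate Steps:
X(x, v) = 0
P(W, Z) = 2*W + W*Z (P(W, Z) = W + ((0*W + W*Z) + W) = W + ((0 + W*Z) + W) = W + (W*Z + W) = W + (W + W*Z) = 2*W + W*Z)
137 + P(-12, 7)*((-54 - 64)*(V - 72)) = 137 + (-12*(2 + 7))*((-54 - 64)*(32 - 72)) = 137 + (-12*9)*(-118*(-40)) = 137 - 108*4720 = 137 - 509760 = -509623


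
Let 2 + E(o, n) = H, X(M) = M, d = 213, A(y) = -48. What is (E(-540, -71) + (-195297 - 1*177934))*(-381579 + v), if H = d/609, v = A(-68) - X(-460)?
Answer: 28879585828076/203 ≈ 1.4226e+11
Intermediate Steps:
v = 412 (v = -48 - 1*(-460) = -48 + 460 = 412)
H = 71/203 (H = 213/609 = 213*(1/609) = 71/203 ≈ 0.34975)
E(o, n) = -335/203 (E(o, n) = -2 + 71/203 = -335/203)
(E(-540, -71) + (-195297 - 1*177934))*(-381579 + v) = (-335/203 + (-195297 - 1*177934))*(-381579 + 412) = (-335/203 + (-195297 - 177934))*(-381167) = (-335/203 - 373231)*(-381167) = -75766228/203*(-381167) = 28879585828076/203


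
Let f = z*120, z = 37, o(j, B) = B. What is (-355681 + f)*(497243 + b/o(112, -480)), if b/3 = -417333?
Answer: -28090925030333/160 ≈ -1.7557e+11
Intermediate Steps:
b = -1251999 (b = 3*(-417333) = -1251999)
f = 4440 (f = 37*120 = 4440)
(-355681 + f)*(497243 + b/o(112, -480)) = (-355681 + 4440)*(497243 - 1251999/(-480)) = -351241*(497243 - 1251999*(-1/480)) = -351241*(497243 + 417333/160) = -351241*79976213/160 = -28090925030333/160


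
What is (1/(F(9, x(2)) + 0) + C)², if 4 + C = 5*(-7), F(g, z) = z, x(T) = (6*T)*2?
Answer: 874225/576 ≈ 1517.8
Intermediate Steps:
x(T) = 12*T
C = -39 (C = -4 + 5*(-7) = -4 - 35 = -39)
(1/(F(9, x(2)) + 0) + C)² = (1/(12*2 + 0) - 39)² = (1/(24 + 0) - 39)² = (1/24 - 39)² = (-935/24)² = 874225/576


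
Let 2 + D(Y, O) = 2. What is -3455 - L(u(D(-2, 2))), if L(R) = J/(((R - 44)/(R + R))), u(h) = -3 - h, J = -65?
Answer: -161995/47 ≈ -3446.7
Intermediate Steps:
D(Y, O) = 0 (D(Y, O) = -2 + 2 = 0)
L(R) = -130*R/(-44 + R) (L(R) = -65*(R + R)/(R - 44) = -65*2*R/(-44 + R) = -130*R/(-44 + R))
-3455 - L(u(D(-2, 2))) = -3455 - (-130)*(-3 - 1*0)/(-44 + (-3 - 1*0)) = -3455 - (-130)*(-3 + 0)/(-44 + (-3 + 0)) = -3455 - (-130)*(-3)/(-44 - 3) = -3455 - (-130)*(-3)/(-47) = -3455 - (-130)*(-3)*(-1)/47 = -3455 - 1*(-390/47) = -3455 + 390/47 = -161995/47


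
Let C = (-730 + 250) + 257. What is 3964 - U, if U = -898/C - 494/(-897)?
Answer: 60923632/15387 ≈ 3959.4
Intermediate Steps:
C = -223 (C = -480 + 257 = -223)
U = 70436/15387 (U = -898/(-223) - 494/(-897) = -898*(-1/223) - 494*(-1/897) = 898/223 + 38/69 = 70436/15387 ≈ 4.5776)
3964 - U = 3964 - 1*70436/15387 = 3964 - 70436/15387 = 60923632/15387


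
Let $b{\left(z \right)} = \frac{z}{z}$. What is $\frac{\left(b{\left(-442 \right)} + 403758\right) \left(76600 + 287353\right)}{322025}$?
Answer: $\frac{146949299327}{322025} \approx 4.5633 \cdot 10^{5}$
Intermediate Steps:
$b{\left(z \right)} = 1$
$\frac{\left(b{\left(-442 \right)} + 403758\right) \left(76600 + 287353\right)}{322025} = \frac{\left(1 + 403758\right) \left(76600 + 287353\right)}{322025} = 403759 \cdot 363953 \cdot \frac{1}{322025} = 146949299327 \cdot \frac{1}{322025} = \frac{146949299327}{322025}$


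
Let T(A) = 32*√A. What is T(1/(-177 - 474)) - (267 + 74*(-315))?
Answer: 23043 + 32*I*√651/651 ≈ 23043.0 + 1.2542*I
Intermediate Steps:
T(1/(-177 - 474)) - (267 + 74*(-315)) = 32*√(1/(-177 - 474)) - (267 + 74*(-315)) = 32*√(1/(-651)) - (267 - 23310) = 32*√(-1/651) - 1*(-23043) = 32*(I*√651/651) + 23043 = 32*I*√651/651 + 23043 = 23043 + 32*I*√651/651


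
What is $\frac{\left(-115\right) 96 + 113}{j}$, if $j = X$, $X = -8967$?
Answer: $\frac{223}{183} \approx 1.2186$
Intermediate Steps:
$j = -8967$
$\frac{\left(-115\right) 96 + 113}{j} = \frac{\left(-115\right) 96 + 113}{-8967} = \left(-11040 + 113\right) \left(- \frac{1}{8967}\right) = \left(-10927\right) \left(- \frac{1}{8967}\right) = \frac{223}{183}$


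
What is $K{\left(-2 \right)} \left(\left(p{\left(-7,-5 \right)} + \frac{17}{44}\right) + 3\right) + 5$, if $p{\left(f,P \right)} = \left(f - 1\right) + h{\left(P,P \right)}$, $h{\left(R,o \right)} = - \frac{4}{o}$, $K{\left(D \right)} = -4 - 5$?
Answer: $\frac{8651}{220} \approx 39.323$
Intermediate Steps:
$K{\left(D \right)} = -9$
$p{\left(f,P \right)} = -1 + f - \frac{4}{P}$ ($p{\left(f,P \right)} = \left(f - 1\right) - \frac{4}{P} = \left(-1 + f\right) - \frac{4}{P} = -1 + f - \frac{4}{P}$)
$K{\left(-2 \right)} \left(\left(p{\left(-7,-5 \right)} + \frac{17}{44}\right) + 3\right) + 5 = - 9 \left(\left(\left(-1 - 7 - \frac{4}{-5}\right) + \frac{17}{44}\right) + 3\right) + 5 = - 9 \left(\left(\left(-1 - 7 - - \frac{4}{5}\right) + 17 \cdot \frac{1}{44}\right) + 3\right) + 5 = - 9 \left(\left(\left(-1 - 7 + \frac{4}{5}\right) + \frac{17}{44}\right) + 3\right) + 5 = - 9 \left(\left(- \frac{36}{5} + \frac{17}{44}\right) + 3\right) + 5 = - 9 \left(- \frac{1499}{220} + 3\right) + 5 = \left(-9\right) \left(- \frac{839}{220}\right) + 5 = \frac{7551}{220} + 5 = \frac{8651}{220}$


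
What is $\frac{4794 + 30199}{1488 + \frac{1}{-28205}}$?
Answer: $\frac{140996795}{5995577} \approx 23.517$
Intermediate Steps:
$\frac{4794 + 30199}{1488 + \frac{1}{-28205}} = \frac{34993}{1488 - \frac{1}{28205}} = \frac{34993}{\frac{41969039}{28205}} = 34993 \cdot \frac{28205}{41969039} = \frac{140996795}{5995577}$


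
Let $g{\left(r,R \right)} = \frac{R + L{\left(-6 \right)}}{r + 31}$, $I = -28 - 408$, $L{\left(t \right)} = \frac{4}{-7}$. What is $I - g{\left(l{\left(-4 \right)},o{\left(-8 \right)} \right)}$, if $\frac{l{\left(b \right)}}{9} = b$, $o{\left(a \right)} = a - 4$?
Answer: $- \frac{15348}{35} \approx -438.51$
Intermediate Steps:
$o{\left(a \right)} = -4 + a$
$l{\left(b \right)} = 9 b$
$L{\left(t \right)} = - \frac{4}{7}$ ($L{\left(t \right)} = 4 \left(- \frac{1}{7}\right) = - \frac{4}{7}$)
$I = -436$ ($I = -28 - 408 = -436$)
$g{\left(r,R \right)} = \frac{- \frac{4}{7} + R}{31 + r}$ ($g{\left(r,R \right)} = \frac{R - \frac{4}{7}}{r + 31} = \frac{- \frac{4}{7} + R}{31 + r}$)
$I - g{\left(l{\left(-4 \right)},o{\left(-8 \right)} \right)} = -436 - \frac{- \frac{4}{7} - 12}{31 + 9 \left(-4\right)} = -436 - \frac{- \frac{4}{7} - 12}{31 - 36} = -436 - \frac{1}{-5} \left(- \frac{88}{7}\right) = -436 - \left(- \frac{1}{5}\right) \left(- \frac{88}{7}\right) = -436 - \frac{88}{35} = - \frac{15348}{35}$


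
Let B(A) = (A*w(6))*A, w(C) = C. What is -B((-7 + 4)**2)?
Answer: -486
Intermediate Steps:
B(A) = 6*A**2 (B(A) = (A*6)*A = (6*A)*A = 6*A**2)
-B((-7 + 4)**2) = -6*((-7 + 4)**2)**2 = -6*((-3)**2)**2 = -6*9**2 = -6*81 = -1*486 = -486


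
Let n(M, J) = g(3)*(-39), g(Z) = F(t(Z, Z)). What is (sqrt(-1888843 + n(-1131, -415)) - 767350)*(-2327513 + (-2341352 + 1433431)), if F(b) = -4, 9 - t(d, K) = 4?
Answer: 2482710279900 - 3235434*I*sqrt(1888687) ≈ 2.4827e+12 - 4.4464e+9*I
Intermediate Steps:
t(d, K) = 5 (t(d, K) = 9 - 1*4 = 9 - 4 = 5)
g(Z) = -4
n(M, J) = 156 (n(M, J) = -4*(-39) = 156)
(sqrt(-1888843 + n(-1131, -415)) - 767350)*(-2327513 + (-2341352 + 1433431)) = (sqrt(-1888843 + 156) - 767350)*(-2327513 + (-2341352 + 1433431)) = (sqrt(-1888687) - 767350)*(-2327513 - 907921) = (I*sqrt(1888687) - 767350)*(-3235434) = (-767350 + I*sqrt(1888687))*(-3235434) = 2482710279900 - 3235434*I*sqrt(1888687)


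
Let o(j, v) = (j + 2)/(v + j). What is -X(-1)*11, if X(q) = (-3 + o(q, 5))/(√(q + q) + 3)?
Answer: 33/4 - 11*I*√2/4 ≈ 8.25 - 3.8891*I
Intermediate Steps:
o(j, v) = (2 + j)/(j + v)
X(q) = (-3 + (2 + q)/(5 + q))/(3 + √2*√q) (X(q) = (-3 + (2 + q)/(q + 5))/(√(q + q) + 3) = (-3 + (2 + q)/(5 + q))/(√(2*q) + 3) = (-3 + (2 + q)/(5 + q))/(√2*√q + 3) = (-3 + (2 + q)/(5 + q))/(3 + √2*√q))
-X(-1)*11 = -(-13 - 2*(-1))/((3 + √2*√(-1))*(5 - 1))*11 = -(-13 + 2)/((3 + √2*I)*4)*11 = -(-11)/((3 + I*√2)*4)*11 = -(-11)/(4*(3 + I*√2))*11 = (11/(4*(3 + I*√2)))*11 = 121/(4*(3 + I*√2))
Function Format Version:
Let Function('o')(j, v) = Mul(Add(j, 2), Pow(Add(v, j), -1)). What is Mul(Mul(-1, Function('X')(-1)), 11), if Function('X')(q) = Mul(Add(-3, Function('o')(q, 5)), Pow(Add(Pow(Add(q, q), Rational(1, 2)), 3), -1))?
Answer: Add(Rational(33, 4), Mul(Rational(-11, 4), I, Pow(2, Rational(1, 2)))) ≈ Add(8.2500, Mul(-3.8891, I))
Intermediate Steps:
Function('o')(j, v) = Mul(Pow(Add(j, v), -1), Add(2, j)) (Function('o')(j, v) = Mul(Add(2, j), Pow(Add(j, v), -1)) = Mul(Pow(Add(j, v), -1), Add(2, j)))
Function('X')(q) = Mul(Pow(Add(3, Mul(Pow(2, Rational(1, 2)), Pow(q, Rational(1, 2)))), -1), Add(-3, Mul(Pow(Add(5, q), -1), Add(2, q)))) (Function('X')(q) = Mul(Add(-3, Mul(Pow(Add(q, 5), -1), Add(2, q))), Pow(Add(Pow(Add(q, q), Rational(1, 2)), 3), -1)) = Mul(Add(-3, Mul(Pow(Add(5, q), -1), Add(2, q))), Pow(Add(Pow(Mul(2, q), Rational(1, 2)), 3), -1)) = Mul(Add(-3, Mul(Pow(Add(5, q), -1), Add(2, q))), Pow(Add(Mul(Pow(2, Rational(1, 2)), Pow(q, Rational(1, 2))), 3), -1)) = Mul(Add(-3, Mul(Pow(Add(5, q), -1), Add(2, q))), Pow(Add(3, Mul(Pow(2, Rational(1, 2)), Pow(q, Rational(1, 2)))), -1)) = Mul(Pow(Add(3, Mul(Pow(2, Rational(1, 2)), Pow(q, Rational(1, 2)))), -1), Add(-3, Mul(Pow(Add(5, q), -1), Add(2, q)))))
Mul(Mul(-1, Function('X')(-1)), 11) = Mul(Mul(-1, Mul(Pow(Add(3, Mul(Pow(2, Rational(1, 2)), Pow(-1, Rational(1, 2)))), -1), Pow(Add(5, -1), -1), Add(-13, Mul(-2, -1)))), 11) = Mul(Mul(-1, Mul(Pow(Add(3, Mul(Pow(2, Rational(1, 2)), I)), -1), Pow(4, -1), Add(-13, 2))), 11) = Mul(Mul(-1, Mul(Pow(Add(3, Mul(I, Pow(2, Rational(1, 2)))), -1), Rational(1, 4), -11)), 11) = Mul(Mul(-1, Mul(Rational(-11, 4), Pow(Add(3, Mul(I, Pow(2, Rational(1, 2)))), -1))), 11) = Mul(Mul(Rational(11, 4), Pow(Add(3, Mul(I, Pow(2, Rational(1, 2)))), -1)), 11) = Mul(Rational(121, 4), Pow(Add(3, Mul(I, Pow(2, Rational(1, 2)))), -1))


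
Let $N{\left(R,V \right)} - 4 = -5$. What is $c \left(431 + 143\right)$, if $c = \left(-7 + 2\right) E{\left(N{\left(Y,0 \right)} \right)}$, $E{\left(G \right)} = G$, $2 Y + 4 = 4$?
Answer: $2870$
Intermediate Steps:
$Y = 0$ ($Y = -2 + \frac{1}{2} \cdot 4 = -2 + 2 = 0$)
$N{\left(R,V \right)} = -1$ ($N{\left(R,V \right)} = 4 - 5 = -1$)
$c = 5$ ($c = \left(-7 + 2\right) \left(-1\right) = \left(-5\right) \left(-1\right) = 5$)
$c \left(431 + 143\right) = 5 \left(431 + 143\right) = 5 \cdot 574 = 2870$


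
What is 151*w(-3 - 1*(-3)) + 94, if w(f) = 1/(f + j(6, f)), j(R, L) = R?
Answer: 715/6 ≈ 119.17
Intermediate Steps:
w(f) = 1/(6 + f) (w(f) = 1/(f + 6) = 1/(6 + f))
151*w(-3 - 1*(-3)) + 94 = 151/(6 + (-3 - 1*(-3))) + 94 = 151/(6 + (-3 + 3)) + 94 = 151/(6 + 0) + 94 = 151/6 + 94 = 715/6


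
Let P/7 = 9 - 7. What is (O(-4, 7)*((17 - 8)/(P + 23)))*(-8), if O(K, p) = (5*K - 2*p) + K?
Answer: 2736/37 ≈ 73.946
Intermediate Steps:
O(K, p) = -2*p + 6*K (O(K, p) = (-2*p + 5*K) + K = -2*p + 6*K)
P = 14 (P = 7*(9 - 7) = 7*2 = 14)
(O(-4, 7)*((17 - 8)/(P + 23)))*(-8) = ((-2*7 + 6*(-4))*((17 - 8)/(14 + 23)))*(-8) = ((-14 - 24)*(9/37))*(-8) = -342/37*(-8) = 2736/37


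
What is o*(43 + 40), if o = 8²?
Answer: 5312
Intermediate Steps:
o = 64
o*(43 + 40) = 64*(43 + 40) = 64*83 = 5312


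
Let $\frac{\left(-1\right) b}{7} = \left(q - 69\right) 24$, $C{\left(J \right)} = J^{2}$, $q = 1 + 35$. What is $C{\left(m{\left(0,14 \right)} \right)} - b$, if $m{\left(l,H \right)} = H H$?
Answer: $32872$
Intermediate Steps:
$m{\left(l,H \right)} = H^{2}$
$q = 36$
$b = 5544$ ($b = - 7 \left(36 - 69\right) 24 = - 7 \left(\left(-33\right) 24\right) = \left(-7\right) \left(-792\right) = 5544$)
$C{\left(m{\left(0,14 \right)} \right)} - b = \left(14^{2}\right)^{2} - 5544 = 196^{2} - 5544 = 38416 - 5544 = 32872$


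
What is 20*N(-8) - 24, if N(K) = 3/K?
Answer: -63/2 ≈ -31.500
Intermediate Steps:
20*N(-8) - 24 = 20*(3/(-8)) - 24 = 20*(3*(-⅛)) - 24 = 20*(-3/8) - 24 = -15/2 - 24 = -63/2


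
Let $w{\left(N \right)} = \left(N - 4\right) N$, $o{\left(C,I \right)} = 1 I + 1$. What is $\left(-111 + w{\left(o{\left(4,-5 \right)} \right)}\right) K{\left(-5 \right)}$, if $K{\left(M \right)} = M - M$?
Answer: $0$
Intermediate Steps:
$o{\left(C,I \right)} = 1 + I$ ($o{\left(C,I \right)} = I + 1 = 1 + I$)
$K{\left(M \right)} = 0$
$w{\left(N \right)} = N \left(-4 + N\right)$ ($w{\left(N \right)} = \left(-4 + N\right) N = N \left(-4 + N\right)$)
$\left(-111 + w{\left(o{\left(4,-5 \right)} \right)}\right) K{\left(-5 \right)} = \left(-111 + \left(1 - 5\right) \left(-4 + \left(1 - 5\right)\right)\right) 0 = \left(-111 - 4 \left(-4 - 4\right)\right) 0 = \left(-111 - -32\right) 0 = \left(-111 + 32\right) 0 = \left(-79\right) 0 = 0$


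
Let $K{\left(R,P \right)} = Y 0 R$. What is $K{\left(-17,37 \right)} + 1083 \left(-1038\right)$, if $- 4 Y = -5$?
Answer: $-1124154$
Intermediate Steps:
$Y = \frac{5}{4}$ ($Y = \left(- \frac{1}{4}\right) \left(-5\right) = \frac{5}{4} \approx 1.25$)
$K{\left(R,P \right)} = 0$ ($K{\left(R,P \right)} = \frac{5 \cdot 0 R}{4} = \frac{5}{4} \cdot 0 = 0$)
$K{\left(-17,37 \right)} + 1083 \left(-1038\right) = 0 + 1083 \left(-1038\right) = 0 - 1124154 = -1124154$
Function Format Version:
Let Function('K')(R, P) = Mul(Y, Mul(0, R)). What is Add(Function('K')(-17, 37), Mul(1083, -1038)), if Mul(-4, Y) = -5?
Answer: -1124154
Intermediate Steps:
Y = Rational(5, 4) (Y = Mul(Rational(-1, 4), -5) = Rational(5, 4) ≈ 1.2500)
Function('K')(R, P) = 0 (Function('K')(R, P) = Mul(Rational(5, 4), Mul(0, R)) = Mul(Rational(5, 4), 0) = 0)
Add(Function('K')(-17, 37), Mul(1083, -1038)) = Add(0, Mul(1083, -1038)) = Add(0, -1124154) = -1124154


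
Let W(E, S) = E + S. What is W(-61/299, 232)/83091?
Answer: 69307/24844209 ≈ 0.0027897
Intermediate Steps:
W(-61/299, 232)/83091 = (-61/299 + 232)/83091 = (-61*1/299 + 232)*(1/83091) = (-61/299 + 232)*(1/83091) = (69307/299)*(1/83091) = 69307/24844209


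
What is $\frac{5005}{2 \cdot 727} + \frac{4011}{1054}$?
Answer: $\frac{2776816}{383129} \approx 7.2477$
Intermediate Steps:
$\frac{5005}{2 \cdot 727} + \frac{4011}{1054} = \frac{5005}{1454} + 4011 \cdot \frac{1}{1054} = 5005 \cdot \frac{1}{1454} + \frac{4011}{1054} = \frac{5005}{1454} + \frac{4011}{1054} = \frac{2776816}{383129}$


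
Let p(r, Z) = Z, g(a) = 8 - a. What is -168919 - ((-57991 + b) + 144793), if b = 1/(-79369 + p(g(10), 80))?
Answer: -20275862368/79289 ≈ -2.5572e+5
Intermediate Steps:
b = -1/79289 (b = 1/(-79369 + 80) = 1/(-79289) = -1/79289 ≈ -1.2612e-5)
-168919 - ((-57991 + b) + 144793) = -168919 - ((-57991 - 1/79289) + 144793) = -168919 - (-4598048400/79289 + 144793) = -168919 - 1*6882443777/79289 = -168919 - 6882443777/79289 = -20275862368/79289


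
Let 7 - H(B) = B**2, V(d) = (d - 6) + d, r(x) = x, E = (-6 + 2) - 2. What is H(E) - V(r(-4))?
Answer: -15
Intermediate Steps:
E = -6 (E = -4 - 2 = -6)
V(d) = -6 + 2*d (V(d) = (-6 + d) + d = -6 + 2*d)
H(B) = 7 - B**2
H(E) - V(r(-4)) = (7 - 1*(-6)**2) - (-6 + 2*(-4)) = (7 - 1*36) - (-6 - 8) = (7 - 36) - 1*(-14) = -29 + 14 = -15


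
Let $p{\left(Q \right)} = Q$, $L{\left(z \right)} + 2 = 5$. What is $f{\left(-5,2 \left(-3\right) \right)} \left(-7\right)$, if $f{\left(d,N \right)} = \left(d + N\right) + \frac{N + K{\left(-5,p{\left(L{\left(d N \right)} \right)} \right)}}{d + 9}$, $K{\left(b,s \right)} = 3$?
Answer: $\frac{329}{4} \approx 82.25$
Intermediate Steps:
$L{\left(z \right)} = 3$ ($L{\left(z \right)} = -2 + 5 = 3$)
$f{\left(d,N \right)} = N + d + \frac{3 + N}{9 + d}$ ($f{\left(d,N \right)} = \left(d + N\right) + \frac{N + 3}{d + 9} = \left(N + d\right) + \frac{3 + N}{9 + d} = N + d + \frac{3 + N}{9 + d}$)
$f{\left(-5,2 \left(-3\right) \right)} \left(-7\right) = \frac{3 + \left(-5\right)^{2} + 9 \left(-5\right) + 10 \cdot 2 \left(-3\right) + 2 \left(-3\right) \left(-5\right)}{9 - 5} \left(-7\right) = \frac{3 + 25 - 45 + 10 \left(-6\right) - -30}{4} \left(-7\right) = \frac{3 + 25 - 45 - 60 + 30}{4} \left(-7\right) = \frac{1}{4} \left(-47\right) \left(-7\right) = \left(- \frac{47}{4}\right) \left(-7\right) = \frac{329}{4}$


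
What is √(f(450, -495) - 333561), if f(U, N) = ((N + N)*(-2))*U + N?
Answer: 4*√34809 ≈ 746.29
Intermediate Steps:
f(U, N) = N - 4*N*U (f(U, N) = ((2*N)*(-2))*U + N = (-4*N)*U + N = -4*N*U + N = N - 4*N*U)
√(f(450, -495) - 333561) = √(-495*(1 - 4*450) - 333561) = √(-495*(1 - 1800) - 333561) = √(-495*(-1799) - 333561) = √(890505 - 333561) = √556944 = 4*√34809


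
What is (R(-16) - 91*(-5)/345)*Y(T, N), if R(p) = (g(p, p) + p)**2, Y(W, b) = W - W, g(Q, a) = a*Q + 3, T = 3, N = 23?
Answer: 0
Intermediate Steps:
g(Q, a) = 3 + Q*a (g(Q, a) = Q*a + 3 = 3 + Q*a)
Y(W, b) = 0
R(p) = (3 + p + p**2)**2 (R(p) = ((3 + p*p) + p)**2 = ((3 + p**2) + p)**2 = (3 + p + p**2)**2)
(R(-16) - 91*(-5)/345)*Y(T, N) = ((3 - 16 + (-16)**2)**2 - 91*(-5)/345)*0 = ((3 - 16 + 256)**2 + 455*(1/345))*0 = (243**2 + 91/69)*0 = (59049 + 91/69)*0 = (4074472/69)*0 = 0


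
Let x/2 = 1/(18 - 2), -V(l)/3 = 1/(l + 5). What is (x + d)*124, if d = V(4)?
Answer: -155/6 ≈ -25.833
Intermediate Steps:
V(l) = -3/(5 + l) (V(l) = -3/(l + 5) = -3/(5 + l))
x = ⅛ (x = 2/(18 - 2) = 2/16 = 2*(1/16) = ⅛ ≈ 0.12500)
d = -⅓ (d = -3/(5 + 4) = -3/9 = -3*⅑ = -⅓ ≈ -0.33333)
(x + d)*124 = (⅛ - ⅓)*124 = -5/24*124 = -155/6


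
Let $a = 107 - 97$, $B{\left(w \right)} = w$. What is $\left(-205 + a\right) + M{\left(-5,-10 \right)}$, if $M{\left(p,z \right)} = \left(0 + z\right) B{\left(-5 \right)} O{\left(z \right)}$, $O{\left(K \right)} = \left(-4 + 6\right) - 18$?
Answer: $-995$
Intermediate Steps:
$a = 10$ ($a = 107 - 97 = 10$)
$O{\left(K \right)} = -16$ ($O{\left(K \right)} = 2 - 18 = -16$)
$M{\left(p,z \right)} = 80 z$ ($M{\left(p,z \right)} = \left(0 + z\right) \left(-5\right) \left(-16\right) = z \left(-5\right) \left(-16\right) = - 5 z \left(-16\right) = 80 z$)
$\left(-205 + a\right) + M{\left(-5,-10 \right)} = \left(-205 + 10\right) + 80 \left(-10\right) = -195 - 800 = -995$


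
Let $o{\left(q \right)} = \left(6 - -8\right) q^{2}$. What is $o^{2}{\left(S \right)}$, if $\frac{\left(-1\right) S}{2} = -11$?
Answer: $45914176$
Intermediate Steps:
$S = 22$ ($S = \left(-2\right) \left(-11\right) = 22$)
$o{\left(q \right)} = 14 q^{2}$ ($o{\left(q \right)} = \left(6 + 8\right) q^{2} = 14 q^{2}$)
$o^{2}{\left(S \right)} = \left(14 \cdot 22^{2}\right)^{2} = \left(14 \cdot 484\right)^{2} = 6776^{2} = 45914176$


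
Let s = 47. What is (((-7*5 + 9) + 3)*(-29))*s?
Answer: 31349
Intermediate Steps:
(((-7*5 + 9) + 3)*(-29))*s = (((-7*5 + 9) + 3)*(-29))*47 = (((-35 + 9) + 3)*(-29))*47 = ((-26 + 3)*(-29))*47 = -23*(-29)*47 = 667*47 = 31349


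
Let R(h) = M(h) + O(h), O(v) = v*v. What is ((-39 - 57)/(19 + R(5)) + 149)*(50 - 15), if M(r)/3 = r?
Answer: 304325/59 ≈ 5158.0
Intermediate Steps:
O(v) = v²
M(r) = 3*r
R(h) = h² + 3*h (R(h) = 3*h + h² = h² + 3*h)
((-39 - 57)/(19 + R(5)) + 149)*(50 - 15) = ((-39 - 57)/(19 + 5*(3 + 5)) + 149)*(50 - 15) = (-96/(19 + 5*8) + 149)*35 = (-96/(19 + 40) + 149)*35 = (-96/59 + 149)*35 = (8695/59)*35 = 304325/59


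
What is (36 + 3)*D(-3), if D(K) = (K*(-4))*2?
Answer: 936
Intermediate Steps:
D(K) = -8*K (D(K) = -4*K*2 = -8*K)
(36 + 3)*D(-3) = (36 + 3)*(-8*(-3)) = 39*24 = 936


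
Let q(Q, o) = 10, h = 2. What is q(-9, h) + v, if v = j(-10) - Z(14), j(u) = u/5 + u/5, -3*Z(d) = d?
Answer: 32/3 ≈ 10.667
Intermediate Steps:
Z(d) = -d/3
j(u) = 2*u/5 (j(u) = u*(⅕) + u*(⅕) = u/5 + u/5 = 2*u/5)
v = ⅔ (v = (⅖)*(-10) - (-1)*14/3 = -4 - 1*(-14/3) = -4 + 14/3 = ⅔ ≈ 0.66667)
q(-9, h) + v = 10 + ⅔ = 32/3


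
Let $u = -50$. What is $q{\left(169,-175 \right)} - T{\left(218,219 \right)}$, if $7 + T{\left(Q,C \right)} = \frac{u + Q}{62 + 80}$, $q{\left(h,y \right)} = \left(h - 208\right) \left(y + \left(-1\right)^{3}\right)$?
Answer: $\frac{487757}{71} \approx 6869.8$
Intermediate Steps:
$q{\left(h,y \right)} = \left(-1 + y\right) \left(-208 + h\right)$ ($q{\left(h,y \right)} = \left(-208 + h\right) \left(y - 1\right) = \left(-208 + h\right) \left(-1 + y\right) = \left(-1 + y\right) \left(-208 + h\right)$)
$T{\left(Q,C \right)} = - \frac{522}{71} + \frac{Q}{142}$ ($T{\left(Q,C \right)} = -7 + \frac{-50 + Q}{62 + 80} = -7 + \frac{-50 + Q}{142} = -7 + \left(-50 + Q\right) \frac{1}{142} = -7 + \left(- \frac{25}{71} + \frac{Q}{142}\right) = - \frac{522}{71} + \frac{Q}{142}$)
$q{\left(169,-175 \right)} - T{\left(218,219 \right)} = \left(208 - 169 - -36400 + 169 \left(-175\right)\right) - \left(- \frac{522}{71} + \frac{1}{142} \cdot 218\right) = \left(208 - 169 + 36400 - 29575\right) - \left(- \frac{522}{71} + \frac{109}{71}\right) = 6864 - - \frac{413}{71} = 6864 + \frac{413}{71} = \frac{487757}{71}$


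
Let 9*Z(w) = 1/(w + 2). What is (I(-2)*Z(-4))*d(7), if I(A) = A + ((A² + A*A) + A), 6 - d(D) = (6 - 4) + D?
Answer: ⅔ ≈ 0.66667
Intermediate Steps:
d(D) = 4 - D (d(D) = 6 - ((6 - 4) + D) = 6 - (2 + D) = 6 + (-2 - D) = 4 - D)
Z(w) = 1/(9*(2 + w)) (Z(w) = 1/(9*(w + 2)) = 1/(9*(2 + w)))
I(A) = 2*A + 2*A² (I(A) = A + ((A² + A²) + A) = A + (2*A² + A) = A + (A + 2*A²) = 2*A + 2*A²)
(I(-2)*Z(-4))*d(7) = ((2*(-2)*(1 - 2))*(1/(9*(2 - 4))))*(4 - 1*7) = ((2*(-2)*(-1))*((⅑)/(-2)))*(4 - 7) = (4*((⅑)*(-½)))*(-3) = (4*(-1/18))*(-3) = -2/9*(-3) = ⅔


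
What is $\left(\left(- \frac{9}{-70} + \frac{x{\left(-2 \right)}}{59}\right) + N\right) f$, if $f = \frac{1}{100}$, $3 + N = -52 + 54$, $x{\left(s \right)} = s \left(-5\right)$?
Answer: $- \frac{2899}{413000} \approx -0.0070194$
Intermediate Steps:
$x{\left(s \right)} = - 5 s$
$N = -1$ ($N = -3 + \left(-52 + 54\right) = -3 + 2 = -1$)
$f = \frac{1}{100} \approx 0.01$
$\left(\left(- \frac{9}{-70} + \frac{x{\left(-2 \right)}}{59}\right) + N\right) f = \left(\left(- \frac{9}{-70} + \frac{\left(-5\right) \left(-2\right)}{59}\right) - 1\right) \frac{1}{100} = \left(\left(\left(-9\right) \left(- \frac{1}{70}\right) + 10 \cdot \frac{1}{59}\right) - 1\right) \frac{1}{100} = \left(\left(\frac{9}{70} + \frac{10}{59}\right) - 1\right) \frac{1}{100} = \left(\frac{1231}{4130} - 1\right) \frac{1}{100} = \left(- \frac{2899}{4130}\right) \frac{1}{100} = - \frac{2899}{413000}$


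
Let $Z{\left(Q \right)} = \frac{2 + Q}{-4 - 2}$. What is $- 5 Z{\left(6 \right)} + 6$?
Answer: $\frac{38}{3} \approx 12.667$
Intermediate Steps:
$Z{\left(Q \right)} = - \frac{1}{3} - \frac{Q}{6}$ ($Z{\left(Q \right)} = \frac{2 + Q}{-6} = \left(2 + Q\right) \left(- \frac{1}{6}\right) = - \frac{1}{3} - \frac{Q}{6}$)
$- 5 Z{\left(6 \right)} + 6 = - 5 \left(- \frac{1}{3} - 1\right) + 6 = \left(-5\right) \left(- \frac{4}{3}\right) + 6 = \frac{20}{3} + 6 = \frac{38}{3}$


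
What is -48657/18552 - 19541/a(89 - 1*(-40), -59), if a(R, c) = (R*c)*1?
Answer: -2601265/47066424 ≈ -0.055268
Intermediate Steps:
a(R, c) = R*c
-48657/18552 - 19541/a(89 - 1*(-40), -59) = -48657/18552 - 19541*(-1/(59*(89 - 1*(-40)))) = -48657*1/18552 - 19541*(-1/(59*(89 + 40))) = -16219/6184 - 19541/(129*(-59)) = -16219/6184 - 19541/(-7611) = -16219/6184 - 19541*(-1/7611) = -16219/6184 + 19541/7611 = -2601265/47066424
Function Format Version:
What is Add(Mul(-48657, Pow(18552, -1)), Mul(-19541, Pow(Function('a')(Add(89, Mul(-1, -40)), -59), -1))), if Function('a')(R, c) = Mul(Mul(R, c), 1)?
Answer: Rational(-2601265, 47066424) ≈ -0.055268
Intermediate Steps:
Function('a')(R, c) = Mul(R, c)
Add(Mul(-48657, Pow(18552, -1)), Mul(-19541, Pow(Function('a')(Add(89, Mul(-1, -40)), -59), -1))) = Add(Mul(-48657, Pow(18552, -1)), Mul(-19541, Pow(Mul(Add(89, Mul(-1, -40)), -59), -1))) = Add(Mul(-48657, Rational(1, 18552)), Mul(-19541, Pow(Mul(Add(89, 40), -59), -1))) = Add(Rational(-16219, 6184), Mul(-19541, Pow(Mul(129, -59), -1))) = Add(Rational(-16219, 6184), Mul(-19541, Pow(-7611, -1))) = Add(Rational(-16219, 6184), Mul(-19541, Rational(-1, 7611))) = Add(Rational(-16219, 6184), Rational(19541, 7611)) = Rational(-2601265, 47066424)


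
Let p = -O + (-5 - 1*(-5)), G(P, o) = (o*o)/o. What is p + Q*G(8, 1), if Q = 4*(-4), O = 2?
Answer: -18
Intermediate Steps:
Q = -16
G(P, o) = o (G(P, o) = o²/o = o)
p = -2 (p = -1*2 + (-5 - 1*(-5)) = -2 + (-5 + 5) = -2 + 0 = -2)
p + Q*G(8, 1) = -2 - 16*1 = -2 - 16 = -18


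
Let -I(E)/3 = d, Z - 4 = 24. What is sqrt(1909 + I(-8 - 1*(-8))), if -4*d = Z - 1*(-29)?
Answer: sqrt(7807)/2 ≈ 44.179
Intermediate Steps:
Z = 28 (Z = 4 + 24 = 28)
d = -57/4 (d = -(28 - 1*(-29))/4 = -(28 + 29)/4 = -1/4*57 = -57/4 ≈ -14.250)
I(E) = 171/4 (I(E) = -3*(-57/4) = 171/4)
sqrt(1909 + I(-8 - 1*(-8))) = sqrt(1909 + 171/4) = sqrt(7807/4) = sqrt(7807)/2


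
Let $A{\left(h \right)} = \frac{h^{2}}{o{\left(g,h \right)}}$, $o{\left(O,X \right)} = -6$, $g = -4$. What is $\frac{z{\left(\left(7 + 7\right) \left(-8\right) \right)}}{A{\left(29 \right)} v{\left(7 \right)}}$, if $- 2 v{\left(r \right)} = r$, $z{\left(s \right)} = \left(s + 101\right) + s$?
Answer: $- \frac{1476}{5887} \approx -0.25072$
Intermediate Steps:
$z{\left(s \right)} = 101 + 2 s$ ($z{\left(s \right)} = \left(101 + s\right) + s = 101 + 2 s$)
$v{\left(r \right)} = - \frac{r}{2}$
$A{\left(h \right)} = - \frac{h^{2}}{6}$ ($A{\left(h \right)} = \frac{h^{2}}{-6} = h^{2} \left(- \frac{1}{6}\right) = - \frac{h^{2}}{6}$)
$\frac{z{\left(\left(7 + 7\right) \left(-8\right) \right)}}{A{\left(29 \right)} v{\left(7 \right)}} = \frac{101 + 2 \left(7 + 7\right) \left(-8\right)}{- \frac{29^{2}}{6} \left(\left(- \frac{1}{2}\right) 7\right)} = \frac{101 + 2 \cdot 14 \left(-8\right)}{\left(- \frac{1}{6}\right) 841 \left(- \frac{7}{2}\right)} = \frac{101 + 2 \left(-112\right)}{\left(- \frac{841}{6}\right) \left(- \frac{7}{2}\right)} = \frac{101 - 224}{\frac{5887}{12}} = \left(-123\right) \frac{12}{5887} = - \frac{1476}{5887}$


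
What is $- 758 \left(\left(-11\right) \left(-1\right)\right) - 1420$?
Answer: $-9758$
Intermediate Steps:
$- 758 \left(\left(-11\right) \left(-1\right)\right) - 1420 = \left(-758\right) 11 - 1420 = -8338 - 1420 = -9758$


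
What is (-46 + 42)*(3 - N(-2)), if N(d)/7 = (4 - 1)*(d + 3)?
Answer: 72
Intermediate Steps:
N(d) = 63 + 21*d (N(d) = 7*((4 - 1)*(d + 3)) = 7*(3*(3 + d)) = 7*(9 + 3*d) = 63 + 21*d)
(-46 + 42)*(3 - N(-2)) = (-46 + 42)*(3 - (63 + 21*(-2))) = -4*(3 - (63 - 42)) = -4*(3 - 1*21) = -4*(3 - 21) = -4*(-18) = 72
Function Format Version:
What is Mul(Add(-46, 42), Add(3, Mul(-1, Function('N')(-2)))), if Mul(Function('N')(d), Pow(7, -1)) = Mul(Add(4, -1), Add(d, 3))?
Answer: 72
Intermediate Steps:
Function('N')(d) = Add(63, Mul(21, d)) (Function('N')(d) = Mul(7, Mul(Add(4, -1), Add(d, 3))) = Mul(7, Mul(3, Add(3, d))) = Mul(7, Add(9, Mul(3, d))) = Add(63, Mul(21, d)))
Mul(Add(-46, 42), Add(3, Mul(-1, Function('N')(-2)))) = Mul(Add(-46, 42), Add(3, Mul(-1, Add(63, Mul(21, -2))))) = Mul(-4, Add(3, Mul(-1, Add(63, -42)))) = Mul(-4, Add(3, Mul(-1, 21))) = Mul(-4, Add(3, -21)) = Mul(-4, -18) = 72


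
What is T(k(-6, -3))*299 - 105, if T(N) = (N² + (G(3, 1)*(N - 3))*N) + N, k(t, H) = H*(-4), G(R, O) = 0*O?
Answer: 46539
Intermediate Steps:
G(R, O) = 0
k(t, H) = -4*H
T(N) = N + N² (T(N) = (N² + (0*(N - 3))*N) + N = (N² + (0*(-3 + N))*N) + N = (N² + 0*N) + N = (N² + 0) + N = N² + N = N + N²)
T(k(-6, -3))*299 - 105 = ((-4*(-3))*(1 - 4*(-3)))*299 - 105 = (12*(1 + 12))*299 - 105 = (12*13)*299 - 105 = 156*299 - 105 = 46644 - 105 = 46539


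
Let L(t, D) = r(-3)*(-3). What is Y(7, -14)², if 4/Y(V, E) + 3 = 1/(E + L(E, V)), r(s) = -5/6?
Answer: 8464/5041 ≈ 1.6790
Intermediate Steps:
r(s) = -⅚ (r(s) = -5*⅙ = -⅚)
L(t, D) = 5/2 (L(t, D) = -⅚*(-3) = 5/2)
Y(V, E) = 4/(-3 + 1/(5/2 + E)) (Y(V, E) = 4/(-3 + 1/(E + 5/2)) = 4/(-3 + 1/(5/2 + E)))
Y(7, -14)² = (4*(-5 - 2*(-14))/(13 + 6*(-14)))² = (4*(-5 + 28)/(13 - 84))² = (4*23/(-71))² = (4*(-1/71)*23)² = (-92/71)² = 8464/5041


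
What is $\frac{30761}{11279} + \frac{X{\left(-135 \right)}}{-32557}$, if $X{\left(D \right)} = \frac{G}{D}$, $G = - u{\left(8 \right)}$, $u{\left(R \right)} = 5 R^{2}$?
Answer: $\frac{27039396823}{9914680881} \approx 2.7272$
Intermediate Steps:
$G = -320$ ($G = - 5 \cdot 8^{2} = - 5 \cdot 64 = \left(-1\right) 320 = -320$)
$X{\left(D \right)} = - \frac{320}{D}$
$\frac{30761}{11279} + \frac{X{\left(-135 \right)}}{-32557} = \frac{30761}{11279} + \frac{\left(-320\right) \frac{1}{-135}}{-32557} = 30761 \cdot \frac{1}{11279} + \left(-320\right) \left(- \frac{1}{135}\right) \left(- \frac{1}{32557}\right) = \frac{30761}{11279} + \frac{64}{27} \left(- \frac{1}{32557}\right) = \frac{30761}{11279} - \frac{64}{879039} = \frac{27039396823}{9914680881}$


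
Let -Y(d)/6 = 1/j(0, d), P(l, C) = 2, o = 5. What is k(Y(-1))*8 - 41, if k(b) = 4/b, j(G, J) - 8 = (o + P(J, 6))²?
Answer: -345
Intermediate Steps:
j(G, J) = 57 (j(G, J) = 8 + (5 + 2)² = 8 + 7² = 8 + 49 = 57)
Y(d) = -2/19 (Y(d) = -6/57 = -6*1/57 = -2/19)
k(Y(-1))*8 - 41 = (4/(-2/19))*8 - 41 = (4*(-19/2))*8 - 41 = -38*8 - 41 = -304 - 41 = -345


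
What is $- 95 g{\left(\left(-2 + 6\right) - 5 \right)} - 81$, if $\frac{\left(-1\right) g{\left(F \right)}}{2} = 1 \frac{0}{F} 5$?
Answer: $-81$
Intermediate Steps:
$g{\left(F \right)} = 0$ ($g{\left(F \right)} = - 2 \cdot 1 \frac{0}{F} 5 = - 2 \cdot 1 \cdot 0 \cdot 5 = - 2 \cdot 0 \cdot 5 = \left(-2\right) 0 = 0$)
$- 95 g{\left(\left(-2 + 6\right) - 5 \right)} - 81 = \left(-95\right) 0 - 81 = 0 - 81 = -81$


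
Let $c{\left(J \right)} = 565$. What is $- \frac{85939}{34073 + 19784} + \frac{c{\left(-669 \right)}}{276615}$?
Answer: $- \frac{4748317456}{2979530811} \approx -1.5936$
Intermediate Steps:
$- \frac{85939}{34073 + 19784} + \frac{c{\left(-669 \right)}}{276615} = - \frac{85939}{34073 + 19784} + \frac{565}{276615} = - \frac{85939}{53857} + 565 \cdot \frac{1}{276615} = \left(-85939\right) \frac{1}{53857} + \frac{113}{55323} = - \frac{85939}{53857} + \frac{113}{55323} = - \frac{4748317456}{2979530811}$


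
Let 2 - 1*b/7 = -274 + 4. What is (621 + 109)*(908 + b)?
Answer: 2052760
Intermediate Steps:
b = 1904 (b = 14 - 7*(-274 + 4) = 14 - 7*(-270) = 14 + 1890 = 1904)
(621 + 109)*(908 + b) = (621 + 109)*(908 + 1904) = 730*2812 = 2052760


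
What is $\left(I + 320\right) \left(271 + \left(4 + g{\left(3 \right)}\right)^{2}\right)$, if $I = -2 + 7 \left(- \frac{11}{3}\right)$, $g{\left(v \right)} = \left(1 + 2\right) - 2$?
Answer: $\frac{259592}{3} \approx 86531.0$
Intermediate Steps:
$g{\left(v \right)} = 1$ ($g{\left(v \right)} = 3 - 2 = 1$)
$I = - \frac{83}{3}$ ($I = -2 + 7 \left(\left(-11\right) \frac{1}{3}\right) = -2 + 7 \left(- \frac{11}{3}\right) = -2 - \frac{77}{3} = - \frac{83}{3} \approx -27.667$)
$\left(I + 320\right) \left(271 + \left(4 + g{\left(3 \right)}\right)^{2}\right) = \left(- \frac{83}{3} + 320\right) \left(271 + \left(4 + 1\right)^{2}\right) = \frac{877 \left(271 + 5^{2}\right)}{3} = \frac{877 \left(271 + 25\right)}{3} = \frac{877}{3} \cdot 296 = \frac{259592}{3}$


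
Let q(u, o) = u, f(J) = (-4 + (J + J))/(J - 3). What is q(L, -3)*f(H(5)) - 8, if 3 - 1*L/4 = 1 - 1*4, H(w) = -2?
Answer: 152/5 ≈ 30.400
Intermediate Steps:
f(J) = (-4 + 2*J)/(-3 + J)
L = 24 (L = 12 - 4*(1 - 1*4) = 12 - 4*(1 - 4) = 12 - 4*(-3) = 12 + 12 = 24)
q(L, -3)*f(H(5)) - 8 = 24*(2*(-2 - 2)/(-3 - 2)) - 8 = 24*(2*(-4)/(-5)) - 8 = 24*(2*(-⅕)*(-4)) - 8 = 24*(8/5) - 8 = 192/5 - 8 = 152/5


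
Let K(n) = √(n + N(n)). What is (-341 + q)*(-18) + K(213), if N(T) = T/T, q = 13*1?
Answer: 5904 + √214 ≈ 5918.6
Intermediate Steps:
q = 13
N(T) = 1
K(n) = √(1 + n) (K(n) = √(n + 1) = √(1 + n))
(-341 + q)*(-18) + K(213) = (-341 + 13)*(-18) + √(1 + 213) = -328*(-18) + √214 = 5904 + √214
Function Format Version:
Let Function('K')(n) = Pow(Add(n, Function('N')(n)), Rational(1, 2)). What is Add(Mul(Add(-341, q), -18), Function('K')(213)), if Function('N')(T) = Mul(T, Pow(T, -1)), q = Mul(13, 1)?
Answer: Add(5904, Pow(214, Rational(1, 2))) ≈ 5918.6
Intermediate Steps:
q = 13
Function('N')(T) = 1
Function('K')(n) = Pow(Add(1, n), Rational(1, 2)) (Function('K')(n) = Pow(Add(n, 1), Rational(1, 2)) = Pow(Add(1, n), Rational(1, 2)))
Add(Mul(Add(-341, q), -18), Function('K')(213)) = Add(Mul(Add(-341, 13), -18), Pow(Add(1, 213), Rational(1, 2))) = Add(Mul(-328, -18), Pow(214, Rational(1, 2))) = Add(5904, Pow(214, Rational(1, 2)))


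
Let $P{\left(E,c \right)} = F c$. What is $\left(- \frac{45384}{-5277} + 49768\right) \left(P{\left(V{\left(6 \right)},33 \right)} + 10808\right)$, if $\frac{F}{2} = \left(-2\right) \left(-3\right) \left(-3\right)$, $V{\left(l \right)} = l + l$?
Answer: $\frac{842298724800}{1759} \approx 4.7885 \cdot 10^{8}$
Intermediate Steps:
$V{\left(l \right)} = 2 l$
$F = -36$ ($F = 2 \left(-2\right) \left(-3\right) \left(-3\right) = 2 \cdot 6 \left(-3\right) = 2 \left(-18\right) = -36$)
$P{\left(E,c \right)} = - 36 c$
$\left(- \frac{45384}{-5277} + 49768\right) \left(P{\left(V{\left(6 \right)},33 \right)} + 10808\right) = \left(- \frac{45384}{-5277} + 49768\right) \left(\left(-36\right) 33 + 10808\right) = \left(\left(-45384\right) \left(- \frac{1}{5277}\right) + 49768\right) \left(-1188 + 10808\right) = \left(\frac{15128}{1759} + 49768\right) 9620 = \frac{87557040}{1759} \cdot 9620 = \frac{842298724800}{1759}$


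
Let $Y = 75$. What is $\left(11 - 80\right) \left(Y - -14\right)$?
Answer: $-6141$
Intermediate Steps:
$\left(11 - 80\right) \left(Y - -14\right) = \left(11 - 80\right) \left(75 - -14\right) = - 69 \left(75 + 14\right) = \left(-69\right) 89 = -6141$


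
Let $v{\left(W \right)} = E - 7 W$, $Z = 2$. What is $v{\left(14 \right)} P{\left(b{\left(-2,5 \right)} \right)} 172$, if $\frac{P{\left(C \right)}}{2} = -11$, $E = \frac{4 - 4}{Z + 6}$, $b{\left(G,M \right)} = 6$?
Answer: $370832$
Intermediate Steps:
$E = 0$ ($E = \frac{4 - 4}{2 + 6} = \frac{0}{8} = 0 \cdot \frac{1}{8} = 0$)
$P{\left(C \right)} = -22$ ($P{\left(C \right)} = 2 \left(-11\right) = -22$)
$v{\left(W \right)} = - 7 W$ ($v{\left(W \right)} = 0 - 7 W = - 7 W$)
$v{\left(14 \right)} P{\left(b{\left(-2,5 \right)} \right)} 172 = \left(-7\right) 14 \left(-22\right) 172 = \left(-98\right) \left(-22\right) 172 = 2156 \cdot 172 = 370832$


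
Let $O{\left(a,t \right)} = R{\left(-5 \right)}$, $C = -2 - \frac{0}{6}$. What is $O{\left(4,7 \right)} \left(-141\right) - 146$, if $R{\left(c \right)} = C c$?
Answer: $-1556$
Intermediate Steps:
$C = -2$ ($C = -2 - 0 \cdot \frac{1}{6} = -2 - 0 = -2 + 0 = -2$)
$R{\left(c \right)} = - 2 c$
$O{\left(a,t \right)} = 10$ ($O{\left(a,t \right)} = \left(-2\right) \left(-5\right) = 10$)
$O{\left(4,7 \right)} \left(-141\right) - 146 = 10 \left(-141\right) - 146 = -1410 - 146 = -1556$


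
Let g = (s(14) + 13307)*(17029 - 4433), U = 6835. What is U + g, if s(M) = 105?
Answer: 168944387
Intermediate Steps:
g = 168937552 (g = (105 + 13307)*(17029 - 4433) = 13412*12596 = 168937552)
U + g = 6835 + 168937552 = 168944387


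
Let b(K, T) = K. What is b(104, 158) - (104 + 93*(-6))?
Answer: 558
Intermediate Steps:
b(104, 158) - (104 + 93*(-6)) = 104 - (104 + 93*(-6)) = 104 - (104 - 558) = 104 - 1*(-454) = 104 + 454 = 558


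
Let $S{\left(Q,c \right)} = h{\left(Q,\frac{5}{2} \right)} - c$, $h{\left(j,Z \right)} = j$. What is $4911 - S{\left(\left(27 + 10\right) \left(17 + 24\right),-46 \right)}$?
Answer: $3348$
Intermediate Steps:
$S{\left(Q,c \right)} = Q - c$
$4911 - S{\left(\left(27 + 10\right) \left(17 + 24\right),-46 \right)} = 4911 - \left(\left(27 + 10\right) \left(17 + 24\right) - -46\right) = 4911 - \left(37 \cdot 41 + 46\right) = 4911 - \left(1517 + 46\right) = 4911 - 1563 = 3348$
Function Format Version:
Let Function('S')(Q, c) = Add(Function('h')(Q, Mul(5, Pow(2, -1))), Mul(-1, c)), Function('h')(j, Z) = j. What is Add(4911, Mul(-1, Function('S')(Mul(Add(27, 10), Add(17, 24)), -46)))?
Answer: 3348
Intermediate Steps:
Function('S')(Q, c) = Add(Q, Mul(-1, c))
Add(4911, Mul(-1, Function('S')(Mul(Add(27, 10), Add(17, 24)), -46))) = Add(4911, Mul(-1, Add(Mul(Add(27, 10), Add(17, 24)), Mul(-1, -46)))) = Add(4911, Mul(-1, Add(Mul(37, 41), 46))) = Add(4911, Mul(-1, Add(1517, 46))) = Add(4911, Mul(-1, 1563)) = Add(4911, -1563) = 3348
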